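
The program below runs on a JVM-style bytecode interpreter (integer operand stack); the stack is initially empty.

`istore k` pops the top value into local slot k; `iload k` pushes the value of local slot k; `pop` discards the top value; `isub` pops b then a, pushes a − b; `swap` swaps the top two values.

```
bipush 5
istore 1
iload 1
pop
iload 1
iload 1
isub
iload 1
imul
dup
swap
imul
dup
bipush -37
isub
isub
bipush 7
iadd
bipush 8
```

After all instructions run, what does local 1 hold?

bipush 5   -> [5]
istore 1   -> []
iload 1    -> [5]
pop        -> []
iload 1    -> [5]
iload 1    -> [5, 5]
isub       -> [0]
iload 1    -> [0, 5]
imul       -> [0]
dup        -> [0, 0]
swap       -> [0, 0]
imul       -> [0]
dup        -> [0, 0]
bipush -37 -> [0, 0, -37]
isub       -> [0, 37]
isub       -> [-37]
bipush 7   -> [-37, 7]
iadd       -> [-30]
bipush 8   -> [-30, 8]

5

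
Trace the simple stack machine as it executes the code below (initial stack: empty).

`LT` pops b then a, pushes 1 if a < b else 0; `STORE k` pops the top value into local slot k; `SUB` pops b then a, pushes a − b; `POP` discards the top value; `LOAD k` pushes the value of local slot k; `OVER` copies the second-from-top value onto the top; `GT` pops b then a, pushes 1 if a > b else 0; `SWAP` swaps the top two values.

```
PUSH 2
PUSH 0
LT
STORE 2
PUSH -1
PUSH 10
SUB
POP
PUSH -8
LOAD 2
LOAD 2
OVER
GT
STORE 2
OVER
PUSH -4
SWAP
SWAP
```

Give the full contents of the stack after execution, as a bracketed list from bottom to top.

PUSH 2  : 2
PUSH 0  : 2 0
LT      : 0
STORE 2 : (empty)
PUSH -1 : -1
PUSH 10 : -1 10
SUB     : -11
POP     : (empty)
PUSH -8 : -8
LOAD 2  : -8 0
LOAD 2  : -8 0 0
OVER    : -8 0 0 0
GT      : -8 0 0
STORE 2 : -8 0
OVER    : -8 0 -8
PUSH -4 : -8 0 -8 -4
SWAP    : -8 0 -4 -8
SWAP    : -8 0 -8 -4

[-8, 0, -8, -4]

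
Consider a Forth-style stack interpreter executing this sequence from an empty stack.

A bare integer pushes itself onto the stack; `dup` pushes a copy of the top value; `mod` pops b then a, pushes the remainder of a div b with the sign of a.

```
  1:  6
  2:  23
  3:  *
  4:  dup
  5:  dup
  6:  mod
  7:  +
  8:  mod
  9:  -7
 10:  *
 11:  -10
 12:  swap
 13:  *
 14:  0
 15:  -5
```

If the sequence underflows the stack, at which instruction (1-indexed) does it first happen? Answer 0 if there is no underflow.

6   -> 6
23  -> 6 23
*   -> 138
dup -> 138 138
dup -> 138 138 138
mod -> 138 0
+   -> 138
mod  — needs 2 operands, stack has 1 → underflow

8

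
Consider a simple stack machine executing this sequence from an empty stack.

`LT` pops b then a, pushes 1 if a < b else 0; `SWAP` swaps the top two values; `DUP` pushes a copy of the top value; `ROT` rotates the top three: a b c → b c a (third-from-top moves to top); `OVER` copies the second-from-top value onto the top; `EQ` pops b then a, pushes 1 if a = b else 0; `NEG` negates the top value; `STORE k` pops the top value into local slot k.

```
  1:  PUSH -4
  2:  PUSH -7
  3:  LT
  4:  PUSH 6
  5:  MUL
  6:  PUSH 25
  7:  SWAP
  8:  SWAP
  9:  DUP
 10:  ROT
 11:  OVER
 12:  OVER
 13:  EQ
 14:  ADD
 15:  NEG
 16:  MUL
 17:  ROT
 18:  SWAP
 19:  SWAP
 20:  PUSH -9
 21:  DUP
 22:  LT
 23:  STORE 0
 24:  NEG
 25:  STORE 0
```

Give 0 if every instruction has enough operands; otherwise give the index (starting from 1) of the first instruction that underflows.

PUSH -4  [-4]
PUSH -7  [-4, -7]
LT       [0]
PUSH 6   [0, 6]
MUL      [0]
PUSH 25  [0, 25]
SWAP     [25, 0]
SWAP     [0, 25]
DUP      [0, 25, 25]
ROT      [25, 25, 0]
OVER     [25, 25, 0, 25]
OVER     [25, 25, 0, 25, 0]
EQ       [25, 25, 0, 0]
ADD      [25, 25, 0]
NEG      [25, 25, 0]
MUL      [25, 0]
ROT  — needs 3 operands, stack has 2 → underflow

17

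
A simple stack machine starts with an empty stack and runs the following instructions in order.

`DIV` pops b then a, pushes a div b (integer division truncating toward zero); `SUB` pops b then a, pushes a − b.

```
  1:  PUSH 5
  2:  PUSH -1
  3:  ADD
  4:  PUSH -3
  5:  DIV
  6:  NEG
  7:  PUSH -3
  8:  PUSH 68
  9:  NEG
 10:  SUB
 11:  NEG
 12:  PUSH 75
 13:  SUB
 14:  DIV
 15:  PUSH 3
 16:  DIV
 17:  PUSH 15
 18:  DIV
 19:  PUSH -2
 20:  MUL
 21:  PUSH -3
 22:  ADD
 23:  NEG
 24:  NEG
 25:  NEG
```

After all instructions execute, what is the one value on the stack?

3

PUSH 5  → [5]
PUSH -1 → [5, -1]
ADD     → [4]
PUSH -3 → [4, -3]
DIV     → [-1]
NEG     → [1]
PUSH -3 → [1, -3]
PUSH 68 → [1, -3, 68]
NEG     → [1, -3, -68]
SUB     → [1, 65]
NEG     → [1, -65]
PUSH 75 → [1, -65, 75]
SUB     → [1, -140]
DIV     → [0]
PUSH 3  → [0, 3]
DIV     → [0]
PUSH 15 → [0, 15]
DIV     → [0]
PUSH -2 → [0, -2]
MUL     → [0]
PUSH -3 → [0, -3]
ADD     → [-3]
NEG     → [3]
NEG     → [-3]
NEG     → [3]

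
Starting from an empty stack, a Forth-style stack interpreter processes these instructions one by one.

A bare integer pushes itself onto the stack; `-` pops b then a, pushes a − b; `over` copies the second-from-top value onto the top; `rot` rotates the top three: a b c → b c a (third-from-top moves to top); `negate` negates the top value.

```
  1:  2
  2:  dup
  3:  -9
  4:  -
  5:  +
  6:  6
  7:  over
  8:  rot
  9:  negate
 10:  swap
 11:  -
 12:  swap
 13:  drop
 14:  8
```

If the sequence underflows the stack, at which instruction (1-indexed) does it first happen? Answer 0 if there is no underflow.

2      → [2]
dup    → [2, 2]
-9     → [2, 2, -9]
-      → [2, 11]
+      → [13]
6      → [13, 6]
over   → [13, 6, 13]
rot    → [6, 13, 13]
negate → [6, 13, -13]
swap   → [6, -13, 13]
-      → [6, -26]
swap   → [-26, 6]
drop   → [-26]
8      → [-26, 8]

0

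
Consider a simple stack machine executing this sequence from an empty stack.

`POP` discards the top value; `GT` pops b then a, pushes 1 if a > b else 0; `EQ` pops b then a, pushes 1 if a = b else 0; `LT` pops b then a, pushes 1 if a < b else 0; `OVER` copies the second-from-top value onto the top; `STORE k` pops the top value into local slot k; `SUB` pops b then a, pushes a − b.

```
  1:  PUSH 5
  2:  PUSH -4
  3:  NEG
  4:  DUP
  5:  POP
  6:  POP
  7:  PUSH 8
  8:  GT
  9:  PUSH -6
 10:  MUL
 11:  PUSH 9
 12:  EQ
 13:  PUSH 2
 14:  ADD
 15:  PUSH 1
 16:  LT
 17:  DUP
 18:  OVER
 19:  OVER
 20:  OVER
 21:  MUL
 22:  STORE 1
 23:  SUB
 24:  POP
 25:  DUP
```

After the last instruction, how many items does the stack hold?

PUSH 5   5
PUSH -4  5 -4
NEG      5 4
DUP      5 4 4
POP      5 4
POP      5
PUSH 8   5 8
GT       0
PUSH -6  0 -6
MUL      0
PUSH 9   0 9
EQ       0
PUSH 2   0 2
ADD      2
PUSH 1   2 1
LT       0
DUP      0 0
OVER     0 0 0
OVER     0 0 0 0
OVER     0 0 0 0 0
MUL      0 0 0 0
STORE 1  0 0 0
SUB      0 0
POP      0
DUP      0 0

2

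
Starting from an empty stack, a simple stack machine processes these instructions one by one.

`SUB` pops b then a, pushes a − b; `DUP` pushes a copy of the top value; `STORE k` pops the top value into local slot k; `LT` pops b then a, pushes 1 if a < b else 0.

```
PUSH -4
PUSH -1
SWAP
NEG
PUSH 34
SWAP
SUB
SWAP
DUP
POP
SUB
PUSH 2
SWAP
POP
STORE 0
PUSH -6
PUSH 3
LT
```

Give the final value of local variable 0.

PUSH -4  [-4]
PUSH -1  [-4, -1]
SWAP     [-1, -4]
NEG      [-1, 4]
PUSH 34  [-1, 4, 34]
SWAP     [-1, 34, 4]
SUB      [-1, 30]
SWAP     [30, -1]
DUP      [30, -1, -1]
POP      [30, -1]
SUB      [31]
PUSH 2   [31, 2]
SWAP     [2, 31]
POP      [2]
STORE 0  []
PUSH -6  [-6]
PUSH 3   [-6, 3]
LT       [1]

2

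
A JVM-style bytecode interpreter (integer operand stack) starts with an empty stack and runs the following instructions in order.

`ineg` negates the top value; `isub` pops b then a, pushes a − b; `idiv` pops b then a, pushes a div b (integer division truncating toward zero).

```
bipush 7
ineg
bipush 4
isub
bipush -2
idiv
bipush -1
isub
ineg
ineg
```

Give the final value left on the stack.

6

bipush 7  -> 7
ineg      -> -7
bipush 4  -> -7 4
isub      -> -11
bipush -2 -> -11 -2
idiv      -> 5
bipush -1 -> 5 -1
isub      -> 6
ineg      -> -6
ineg      -> 6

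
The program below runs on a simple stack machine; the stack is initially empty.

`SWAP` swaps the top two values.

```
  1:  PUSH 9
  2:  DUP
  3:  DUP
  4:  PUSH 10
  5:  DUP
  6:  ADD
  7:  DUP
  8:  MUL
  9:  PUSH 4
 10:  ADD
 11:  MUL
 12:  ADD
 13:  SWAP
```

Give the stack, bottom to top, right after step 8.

PUSH 9  -> [9]
DUP     -> [9, 9]
DUP     -> [9, 9, 9]
PUSH 10 -> [9, 9, 9, 10]
DUP     -> [9, 9, 9, 10, 10]
ADD     -> [9, 9, 9, 20]
DUP     -> [9, 9, 9, 20, 20]
MUL     -> [9, 9, 9, 400]

[9, 9, 9, 400]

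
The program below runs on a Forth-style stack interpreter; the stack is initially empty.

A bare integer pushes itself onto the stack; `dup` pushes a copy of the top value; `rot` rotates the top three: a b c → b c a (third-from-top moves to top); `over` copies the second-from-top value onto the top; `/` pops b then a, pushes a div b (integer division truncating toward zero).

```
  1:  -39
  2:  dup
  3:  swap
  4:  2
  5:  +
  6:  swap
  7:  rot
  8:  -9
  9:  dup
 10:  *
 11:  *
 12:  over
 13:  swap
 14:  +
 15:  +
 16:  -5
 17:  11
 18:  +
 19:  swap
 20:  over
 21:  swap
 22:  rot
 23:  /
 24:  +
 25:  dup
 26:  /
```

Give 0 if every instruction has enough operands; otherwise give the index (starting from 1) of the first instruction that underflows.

-39  → -39
dup  → -39 -39
swap → -39 -39
2    → -39 -39 2
+    → -39 -37
swap → -37 -39
rot  — needs 3 operands, stack has 2 → underflow

7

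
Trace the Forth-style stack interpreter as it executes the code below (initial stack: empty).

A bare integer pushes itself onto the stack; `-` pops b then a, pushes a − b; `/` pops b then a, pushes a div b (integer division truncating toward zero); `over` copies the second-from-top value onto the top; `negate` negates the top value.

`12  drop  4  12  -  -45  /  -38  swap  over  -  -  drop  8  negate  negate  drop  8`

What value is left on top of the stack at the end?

8

12     → [12]
drop   → []
4      → [4]
12     → [4, 12]
-      → [-8]
-45    → [-8, -45]
/      → [0]
-38    → [0, -38]
swap   → [-38, 0]
over   → [-38, 0, -38]
-      → [-38, 38]
-      → [-76]
drop   → []
8      → [8]
negate → [-8]
negate → [8]
drop   → []
8      → [8]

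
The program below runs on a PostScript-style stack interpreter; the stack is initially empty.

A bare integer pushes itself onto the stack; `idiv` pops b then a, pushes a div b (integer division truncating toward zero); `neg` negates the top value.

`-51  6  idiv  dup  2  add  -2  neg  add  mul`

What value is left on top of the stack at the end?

-51  -> -51
6    -> -51 6
idiv -> -8
dup  -> -8 -8
2    -> -8 -8 2
add  -> -8 -6
-2   -> -8 -6 -2
neg  -> -8 -6 2
add  -> -8 -4
mul  -> 32

32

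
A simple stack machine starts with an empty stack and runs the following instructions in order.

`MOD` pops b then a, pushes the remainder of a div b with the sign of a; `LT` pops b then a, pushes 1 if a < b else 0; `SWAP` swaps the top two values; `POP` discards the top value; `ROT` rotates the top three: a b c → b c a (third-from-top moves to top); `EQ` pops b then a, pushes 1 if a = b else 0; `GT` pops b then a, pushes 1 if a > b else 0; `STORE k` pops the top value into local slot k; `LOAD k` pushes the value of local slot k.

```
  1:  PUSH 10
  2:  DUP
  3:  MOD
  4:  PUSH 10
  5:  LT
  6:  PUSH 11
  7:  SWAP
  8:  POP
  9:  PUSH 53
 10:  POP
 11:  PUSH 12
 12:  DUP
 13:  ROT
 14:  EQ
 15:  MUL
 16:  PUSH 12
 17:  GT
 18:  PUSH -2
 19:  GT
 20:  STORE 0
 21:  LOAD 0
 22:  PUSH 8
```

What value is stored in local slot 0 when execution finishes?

PUSH 10  [10]
DUP      [10, 10]
MOD      [0]
PUSH 10  [0, 10]
LT       [1]
PUSH 11  [1, 11]
SWAP     [11, 1]
POP      [11]
PUSH 53  [11, 53]
POP      [11]
PUSH 12  [11, 12]
DUP      [11, 12, 12]
ROT      [12, 12, 11]
EQ       [12, 0]
MUL      [0]
PUSH 12  [0, 12]
GT       [0]
PUSH -2  [0, -2]
GT       [1]
STORE 0  []
LOAD 0   [1]
PUSH 8   [1, 8]

1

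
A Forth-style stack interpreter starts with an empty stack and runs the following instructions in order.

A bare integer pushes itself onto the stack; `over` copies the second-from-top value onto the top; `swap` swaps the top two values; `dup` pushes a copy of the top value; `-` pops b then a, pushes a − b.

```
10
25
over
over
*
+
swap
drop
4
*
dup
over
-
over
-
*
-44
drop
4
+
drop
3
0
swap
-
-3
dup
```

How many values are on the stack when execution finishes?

3

10   : 10
25   : 10 25
over : 10 25 10
over : 10 25 10 25
*    : 10 25 250
+    : 10 275
swap : 275 10
drop : 275
4    : 275 4
*    : 1100
dup  : 1100 1100
over : 1100 1100 1100
-    : 1100 0
over : 1100 0 1100
-    : 1100 -1100
*    : -1210000
-44  : -1210000 -44
drop : -1210000
4    : -1210000 4
+    : -1209996
drop : (empty)
3    : 3
0    : 3 0
swap : 0 3
-    : -3
-3   : -3 -3
dup  : -3 -3 -3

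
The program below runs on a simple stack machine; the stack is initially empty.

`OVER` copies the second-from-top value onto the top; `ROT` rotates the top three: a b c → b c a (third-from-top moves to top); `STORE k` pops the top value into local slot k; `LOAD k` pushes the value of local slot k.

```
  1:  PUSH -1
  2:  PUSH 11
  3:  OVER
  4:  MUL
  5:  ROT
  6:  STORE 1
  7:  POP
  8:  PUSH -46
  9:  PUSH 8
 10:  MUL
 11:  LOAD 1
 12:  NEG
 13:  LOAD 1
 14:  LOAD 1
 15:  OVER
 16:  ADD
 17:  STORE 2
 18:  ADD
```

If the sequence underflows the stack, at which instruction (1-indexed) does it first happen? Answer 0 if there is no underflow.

5

PUSH -1 → [-1]
PUSH 11 → [-1, 11]
OVER    → [-1, 11, -1]
MUL     → [-1, -11]
ROT  — needs 3 operands, stack has 2 → underflow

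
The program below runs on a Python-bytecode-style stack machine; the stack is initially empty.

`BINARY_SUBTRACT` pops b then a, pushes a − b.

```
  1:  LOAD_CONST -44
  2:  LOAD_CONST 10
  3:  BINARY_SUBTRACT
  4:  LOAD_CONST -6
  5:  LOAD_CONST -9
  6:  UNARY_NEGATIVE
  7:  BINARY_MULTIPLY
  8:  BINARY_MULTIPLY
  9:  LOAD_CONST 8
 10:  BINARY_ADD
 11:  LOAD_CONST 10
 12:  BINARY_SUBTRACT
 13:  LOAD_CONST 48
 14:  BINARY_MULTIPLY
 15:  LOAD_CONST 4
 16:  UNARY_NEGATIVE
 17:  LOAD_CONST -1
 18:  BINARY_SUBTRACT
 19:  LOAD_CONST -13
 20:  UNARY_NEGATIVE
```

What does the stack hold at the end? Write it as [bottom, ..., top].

[139872, -3, 13]

LOAD_CONST -44  : -44
LOAD_CONST 10   : -44 10
BINARY_SUBTRACT : -54
LOAD_CONST -6   : -54 -6
LOAD_CONST -9   : -54 -6 -9
UNARY_NEGATIVE  : -54 -6 9
BINARY_MULTIPLY : -54 -54
BINARY_MULTIPLY : 2916
LOAD_CONST 8    : 2916 8
BINARY_ADD      : 2924
LOAD_CONST 10   : 2924 10
BINARY_SUBTRACT : 2914
LOAD_CONST 48   : 2914 48
BINARY_MULTIPLY : 139872
LOAD_CONST 4    : 139872 4
UNARY_NEGATIVE  : 139872 -4
LOAD_CONST -1   : 139872 -4 -1
BINARY_SUBTRACT : 139872 -3
LOAD_CONST -13  : 139872 -3 -13
UNARY_NEGATIVE  : 139872 -3 13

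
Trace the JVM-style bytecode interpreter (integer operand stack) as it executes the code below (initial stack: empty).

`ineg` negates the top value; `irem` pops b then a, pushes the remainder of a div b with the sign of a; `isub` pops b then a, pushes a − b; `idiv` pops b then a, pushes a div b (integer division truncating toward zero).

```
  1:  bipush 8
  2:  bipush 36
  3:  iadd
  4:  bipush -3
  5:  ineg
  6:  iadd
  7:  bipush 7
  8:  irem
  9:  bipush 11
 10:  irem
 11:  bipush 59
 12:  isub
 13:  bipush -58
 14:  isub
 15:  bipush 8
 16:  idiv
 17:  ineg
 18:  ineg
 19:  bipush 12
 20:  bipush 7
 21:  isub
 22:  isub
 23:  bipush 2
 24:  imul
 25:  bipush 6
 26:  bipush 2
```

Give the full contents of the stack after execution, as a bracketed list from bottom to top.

bipush 8    8
bipush 36   8 36
iadd        44
bipush -3   44 -3
ineg        44 3
iadd        47
bipush 7    47 7
irem        5
bipush 11   5 11
irem        5
bipush 59   5 59
isub        -54
bipush -58  -54 -58
isub        4
bipush 8    4 8
idiv        0
ineg        0
ineg        0
bipush 12   0 12
bipush 7    0 12 7
isub        0 5
isub        -5
bipush 2    -5 2
imul        -10
bipush 6    -10 6
bipush 2    -10 6 2

[-10, 6, 2]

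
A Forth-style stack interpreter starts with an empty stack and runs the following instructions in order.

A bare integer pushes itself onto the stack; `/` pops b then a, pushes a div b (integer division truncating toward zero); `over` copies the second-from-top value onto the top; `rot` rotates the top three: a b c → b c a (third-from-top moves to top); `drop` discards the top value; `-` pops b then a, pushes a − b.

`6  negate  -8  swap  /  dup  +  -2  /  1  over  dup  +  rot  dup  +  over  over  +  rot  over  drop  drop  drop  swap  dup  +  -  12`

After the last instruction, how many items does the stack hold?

6       6
negate  -6
-8      -6 -8
swap    -8 -6
/       1
dup     1 1
+       2
-2      2 -2
/       -1
1       -1 1
over    -1 1 -1
dup     -1 1 -1 -1
+       -1 1 -2
rot     1 -2 -1
dup     1 -2 -1 -1
+       1 -2 -2
over    1 -2 -2 -2
over    1 -2 -2 -2 -2
+       1 -2 -2 -4
rot     1 -2 -4 -2
over    1 -2 -4 -2 -4
drop    1 -2 -4 -2
drop    1 -2 -4
drop    1 -2
swap    -2 1
dup     -2 1 1
+       -2 2
-       -4
12      -4 12

2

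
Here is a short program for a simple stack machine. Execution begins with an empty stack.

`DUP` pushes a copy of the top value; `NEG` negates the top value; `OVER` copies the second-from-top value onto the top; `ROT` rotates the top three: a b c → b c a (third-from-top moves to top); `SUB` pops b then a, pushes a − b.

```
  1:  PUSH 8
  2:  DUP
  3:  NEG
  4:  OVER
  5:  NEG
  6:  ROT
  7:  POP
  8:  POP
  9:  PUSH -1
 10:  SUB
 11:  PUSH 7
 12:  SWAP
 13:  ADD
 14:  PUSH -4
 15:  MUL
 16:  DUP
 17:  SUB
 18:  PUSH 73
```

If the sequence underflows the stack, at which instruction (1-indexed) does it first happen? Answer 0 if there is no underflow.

PUSH 8  → 8
DUP     → 8 8
NEG     → 8 -8
OVER    → 8 -8 8
NEG     → 8 -8 -8
ROT     → -8 -8 8
POP     → -8 -8
POP     → -8
PUSH -1 → -8 -1
SUB     → -7
PUSH 7  → -7 7
SWAP    → 7 -7
ADD     → 0
PUSH -4 → 0 -4
MUL     → 0
DUP     → 0 0
SUB     → 0
PUSH 73 → 0 73

0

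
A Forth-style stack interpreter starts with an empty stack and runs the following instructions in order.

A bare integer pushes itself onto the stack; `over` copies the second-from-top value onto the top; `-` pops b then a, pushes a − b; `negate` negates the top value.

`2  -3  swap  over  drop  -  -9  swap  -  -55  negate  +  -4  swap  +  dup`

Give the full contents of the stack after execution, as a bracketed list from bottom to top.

2      -> 2
-3     -> 2 -3
swap   -> -3 2
over   -> -3 2 -3
drop   -> -3 2
-      -> -5
-9     -> -5 -9
swap   -> -9 -5
-      -> -4
-55    -> -4 -55
negate -> -4 55
+      -> 51
-4     -> 51 -4
swap   -> -4 51
+      -> 47
dup    -> 47 47

[47, 47]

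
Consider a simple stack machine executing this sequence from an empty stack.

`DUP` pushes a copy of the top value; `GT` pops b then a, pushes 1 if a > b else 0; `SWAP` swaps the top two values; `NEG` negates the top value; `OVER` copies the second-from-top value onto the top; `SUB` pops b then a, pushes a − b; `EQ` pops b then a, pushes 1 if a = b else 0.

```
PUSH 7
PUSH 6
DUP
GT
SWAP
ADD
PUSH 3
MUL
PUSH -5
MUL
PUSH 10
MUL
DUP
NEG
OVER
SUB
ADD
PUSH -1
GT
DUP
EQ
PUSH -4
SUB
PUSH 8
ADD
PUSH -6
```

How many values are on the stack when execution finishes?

2

PUSH 7  -> 7
PUSH 6  -> 7 6
DUP     -> 7 6 6
GT      -> 7 0
SWAP    -> 0 7
ADD     -> 7
PUSH 3  -> 7 3
MUL     -> 21
PUSH -5 -> 21 -5
MUL     -> -105
PUSH 10 -> -105 10
MUL     -> -1050
DUP     -> -1050 -1050
NEG     -> -1050 1050
OVER    -> -1050 1050 -1050
SUB     -> -1050 2100
ADD     -> 1050
PUSH -1 -> 1050 -1
GT      -> 1
DUP     -> 1 1
EQ      -> 1
PUSH -4 -> 1 -4
SUB     -> 5
PUSH 8  -> 5 8
ADD     -> 13
PUSH -6 -> 13 -6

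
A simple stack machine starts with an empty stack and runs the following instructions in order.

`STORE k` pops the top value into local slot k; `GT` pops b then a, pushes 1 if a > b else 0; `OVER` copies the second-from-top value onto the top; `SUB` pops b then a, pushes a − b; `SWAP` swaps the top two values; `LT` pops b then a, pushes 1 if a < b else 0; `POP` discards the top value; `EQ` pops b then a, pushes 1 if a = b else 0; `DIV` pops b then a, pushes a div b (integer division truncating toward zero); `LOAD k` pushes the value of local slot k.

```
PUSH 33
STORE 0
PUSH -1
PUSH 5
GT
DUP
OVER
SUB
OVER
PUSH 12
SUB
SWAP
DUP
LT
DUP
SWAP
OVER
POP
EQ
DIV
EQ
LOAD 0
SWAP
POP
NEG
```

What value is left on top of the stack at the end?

-33

PUSH 33 : 33
STORE 0 : (empty)
PUSH -1 : -1
PUSH 5  : -1 5
GT      : 0
DUP     : 0 0
OVER    : 0 0 0
SUB     : 0 0
OVER    : 0 0 0
PUSH 12 : 0 0 0 12
SUB     : 0 0 -12
SWAP    : 0 -12 0
DUP     : 0 -12 0 0
LT      : 0 -12 0
DUP     : 0 -12 0 0
SWAP    : 0 -12 0 0
OVER    : 0 -12 0 0 0
POP     : 0 -12 0 0
EQ      : 0 -12 1
DIV     : 0 -12
EQ      : 0
LOAD 0  : 0 33
SWAP    : 33 0
POP     : 33
NEG     : -33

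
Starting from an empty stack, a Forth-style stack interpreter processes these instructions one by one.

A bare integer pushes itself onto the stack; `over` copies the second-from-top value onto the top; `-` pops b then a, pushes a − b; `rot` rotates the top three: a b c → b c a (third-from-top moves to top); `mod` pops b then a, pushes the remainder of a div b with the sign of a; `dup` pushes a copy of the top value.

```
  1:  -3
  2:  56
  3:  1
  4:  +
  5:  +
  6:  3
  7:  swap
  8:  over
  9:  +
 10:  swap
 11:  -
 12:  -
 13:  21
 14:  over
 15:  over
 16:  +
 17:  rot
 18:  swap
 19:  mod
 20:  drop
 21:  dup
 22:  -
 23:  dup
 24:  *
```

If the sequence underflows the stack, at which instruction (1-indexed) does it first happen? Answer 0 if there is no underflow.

-3    -3
56    -3 56
1     -3 56 1
+     -3 57
+     54
3     54 3
swap  3 54
over  3 54 3
+     3 57
swap  57 3
-     54
-  — needs 2 operands, stack has 1 → underflow

12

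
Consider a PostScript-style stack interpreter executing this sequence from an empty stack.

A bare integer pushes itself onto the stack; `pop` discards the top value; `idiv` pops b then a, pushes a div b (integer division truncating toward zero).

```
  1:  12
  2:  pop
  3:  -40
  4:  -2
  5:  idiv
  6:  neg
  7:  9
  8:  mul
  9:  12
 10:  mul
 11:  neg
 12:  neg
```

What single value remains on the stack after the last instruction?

12   → 12
pop  → (empty)
-40  → -40
-2   → -40 -2
idiv → 20
neg  → -20
9    → -20 9
mul  → -180
12   → -180 12
mul  → -2160
neg  → 2160
neg  → -2160

-2160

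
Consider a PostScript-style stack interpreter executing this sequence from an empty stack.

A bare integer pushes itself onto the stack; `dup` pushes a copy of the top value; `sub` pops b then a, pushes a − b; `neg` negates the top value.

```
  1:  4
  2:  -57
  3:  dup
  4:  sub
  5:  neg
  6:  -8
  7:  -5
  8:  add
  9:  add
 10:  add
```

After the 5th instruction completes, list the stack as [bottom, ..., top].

4   -> 4
-57 -> 4 -57
dup -> 4 -57 -57
sub -> 4 0
neg -> 4 0

[4, 0]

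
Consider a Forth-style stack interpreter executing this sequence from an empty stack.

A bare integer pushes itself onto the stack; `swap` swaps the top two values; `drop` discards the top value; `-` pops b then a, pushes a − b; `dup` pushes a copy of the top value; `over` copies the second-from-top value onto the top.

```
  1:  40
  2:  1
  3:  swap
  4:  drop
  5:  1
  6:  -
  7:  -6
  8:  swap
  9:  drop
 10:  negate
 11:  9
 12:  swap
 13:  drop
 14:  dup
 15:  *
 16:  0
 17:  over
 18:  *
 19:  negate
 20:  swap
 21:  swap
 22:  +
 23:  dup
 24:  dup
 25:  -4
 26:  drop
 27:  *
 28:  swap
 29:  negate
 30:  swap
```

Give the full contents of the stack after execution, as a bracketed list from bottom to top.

40     → 40
1      → 40 1
swap   → 1 40
drop   → 1
1      → 1 1
-      → 0
-6     → 0 -6
swap   → -6 0
drop   → -6
negate → 6
9      → 6 9
swap   → 9 6
drop   → 9
dup    → 9 9
*      → 81
0      → 81 0
over   → 81 0 81
*      → 81 0
negate → 81 0
swap   → 0 81
swap   → 81 0
+      → 81
dup    → 81 81
dup    → 81 81 81
-4     → 81 81 81 -4
drop   → 81 81 81
*      → 81 6561
swap   → 6561 81
negate → 6561 -81
swap   → -81 6561

[-81, 6561]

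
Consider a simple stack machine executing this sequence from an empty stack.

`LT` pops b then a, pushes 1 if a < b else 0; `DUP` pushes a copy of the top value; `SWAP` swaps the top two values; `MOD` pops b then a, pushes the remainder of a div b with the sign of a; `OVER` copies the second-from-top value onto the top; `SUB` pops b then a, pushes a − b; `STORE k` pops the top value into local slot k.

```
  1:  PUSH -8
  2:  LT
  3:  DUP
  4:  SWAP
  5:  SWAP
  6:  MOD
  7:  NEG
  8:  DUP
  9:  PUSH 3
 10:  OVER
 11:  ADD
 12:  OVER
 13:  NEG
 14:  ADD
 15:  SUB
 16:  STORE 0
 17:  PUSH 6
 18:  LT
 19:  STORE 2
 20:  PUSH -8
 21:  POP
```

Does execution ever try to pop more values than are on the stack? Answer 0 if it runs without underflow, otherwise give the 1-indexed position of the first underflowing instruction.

2

PUSH -8 : [-8]
LT  — needs 2 operands, stack has 1 → underflow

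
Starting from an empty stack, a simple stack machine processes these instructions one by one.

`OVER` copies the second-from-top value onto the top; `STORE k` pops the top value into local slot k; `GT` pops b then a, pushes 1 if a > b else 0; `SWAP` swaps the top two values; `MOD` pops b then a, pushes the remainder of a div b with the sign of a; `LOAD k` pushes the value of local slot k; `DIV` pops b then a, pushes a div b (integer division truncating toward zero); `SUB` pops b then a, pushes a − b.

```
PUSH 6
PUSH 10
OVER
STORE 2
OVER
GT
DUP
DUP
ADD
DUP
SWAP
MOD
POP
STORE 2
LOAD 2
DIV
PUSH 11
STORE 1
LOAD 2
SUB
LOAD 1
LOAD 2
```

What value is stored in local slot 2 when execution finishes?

PUSH 6  : [6]
PUSH 10 : [6, 10]
OVER    : [6, 10, 6]
STORE 2 : [6, 10]
OVER    : [6, 10, 6]
GT      : [6, 1]
DUP     : [6, 1, 1]
DUP     : [6, 1, 1, 1]
ADD     : [6, 1, 2]
DUP     : [6, 1, 2, 2]
SWAP    : [6, 1, 2, 2]
MOD     : [6, 1, 0]
POP     : [6, 1]
STORE 2 : [6]
LOAD 2  : [6, 1]
DIV     : [6]
PUSH 11 : [6, 11]
STORE 1 : [6]
LOAD 2  : [6, 1]
SUB     : [5]
LOAD 1  : [5, 11]
LOAD 2  : [5, 11, 1]

1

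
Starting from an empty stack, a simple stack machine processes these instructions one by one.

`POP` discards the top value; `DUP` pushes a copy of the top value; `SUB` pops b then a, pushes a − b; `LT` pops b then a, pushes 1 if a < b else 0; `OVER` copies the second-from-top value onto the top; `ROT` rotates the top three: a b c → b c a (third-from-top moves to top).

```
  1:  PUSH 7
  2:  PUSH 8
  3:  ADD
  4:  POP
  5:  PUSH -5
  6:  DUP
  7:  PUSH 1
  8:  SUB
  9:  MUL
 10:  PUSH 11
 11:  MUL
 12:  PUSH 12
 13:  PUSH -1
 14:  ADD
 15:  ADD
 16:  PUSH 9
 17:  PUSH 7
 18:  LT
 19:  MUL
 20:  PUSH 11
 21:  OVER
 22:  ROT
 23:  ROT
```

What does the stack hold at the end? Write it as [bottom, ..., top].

PUSH 7  -> [7]
PUSH 8  -> [7, 8]
ADD     -> [15]
POP     -> []
PUSH -5 -> [-5]
DUP     -> [-5, -5]
PUSH 1  -> [-5, -5, 1]
SUB     -> [-5, -6]
MUL     -> [30]
PUSH 11 -> [30, 11]
MUL     -> [330]
PUSH 12 -> [330, 12]
PUSH -1 -> [330, 12, -1]
ADD     -> [330, 11]
ADD     -> [341]
PUSH 9  -> [341, 9]
PUSH 7  -> [341, 9, 7]
LT      -> [341, 0]
MUL     -> [0]
PUSH 11 -> [0, 11]
OVER    -> [0, 11, 0]
ROT     -> [11, 0, 0]
ROT     -> [0, 0, 11]

[0, 0, 11]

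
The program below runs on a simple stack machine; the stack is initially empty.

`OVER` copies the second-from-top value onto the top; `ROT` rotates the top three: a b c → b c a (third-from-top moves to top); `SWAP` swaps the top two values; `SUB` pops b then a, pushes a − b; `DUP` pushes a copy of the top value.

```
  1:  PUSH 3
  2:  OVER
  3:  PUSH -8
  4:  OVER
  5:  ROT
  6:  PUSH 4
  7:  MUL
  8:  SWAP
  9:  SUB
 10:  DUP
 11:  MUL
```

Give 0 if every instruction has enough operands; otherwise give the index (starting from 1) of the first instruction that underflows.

PUSH 3 → [3]
OVER  — needs 2 operands, stack has 1 → underflow

2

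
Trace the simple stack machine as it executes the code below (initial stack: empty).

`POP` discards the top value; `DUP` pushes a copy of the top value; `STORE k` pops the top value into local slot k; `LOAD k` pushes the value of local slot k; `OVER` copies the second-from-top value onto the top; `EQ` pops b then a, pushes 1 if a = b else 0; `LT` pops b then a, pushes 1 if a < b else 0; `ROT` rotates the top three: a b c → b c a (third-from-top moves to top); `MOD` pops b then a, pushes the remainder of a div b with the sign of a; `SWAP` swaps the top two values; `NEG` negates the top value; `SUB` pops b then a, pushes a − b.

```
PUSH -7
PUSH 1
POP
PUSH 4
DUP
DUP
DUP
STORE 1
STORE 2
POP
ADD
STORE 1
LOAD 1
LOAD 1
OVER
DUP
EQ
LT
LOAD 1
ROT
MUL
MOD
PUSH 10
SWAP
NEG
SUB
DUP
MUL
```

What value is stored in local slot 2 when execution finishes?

PUSH -7 -> [-7]
PUSH 1  -> [-7, 1]
POP     -> [-7]
PUSH 4  -> [-7, 4]
DUP     -> [-7, 4, 4]
DUP     -> [-7, 4, 4, 4]
DUP     -> [-7, 4, 4, 4, 4]
STORE 1 -> [-7, 4, 4, 4]
STORE 2 -> [-7, 4, 4]
POP     -> [-7, 4]
ADD     -> [-3]
STORE 1 -> []
LOAD 1  -> [-3]
LOAD 1  -> [-3, -3]
OVER    -> [-3, -3, -3]
DUP     -> [-3, -3, -3, -3]
EQ      -> [-3, -3, 1]
LT      -> [-3, 1]
LOAD 1  -> [-3, 1, -3]
ROT     -> [1, -3, -3]
MUL     -> [1, 9]
MOD     -> [1]
PUSH 10 -> [1, 10]
SWAP    -> [10, 1]
NEG     -> [10, -1]
SUB     -> [11]
DUP     -> [11, 11]
MUL     -> [121]

4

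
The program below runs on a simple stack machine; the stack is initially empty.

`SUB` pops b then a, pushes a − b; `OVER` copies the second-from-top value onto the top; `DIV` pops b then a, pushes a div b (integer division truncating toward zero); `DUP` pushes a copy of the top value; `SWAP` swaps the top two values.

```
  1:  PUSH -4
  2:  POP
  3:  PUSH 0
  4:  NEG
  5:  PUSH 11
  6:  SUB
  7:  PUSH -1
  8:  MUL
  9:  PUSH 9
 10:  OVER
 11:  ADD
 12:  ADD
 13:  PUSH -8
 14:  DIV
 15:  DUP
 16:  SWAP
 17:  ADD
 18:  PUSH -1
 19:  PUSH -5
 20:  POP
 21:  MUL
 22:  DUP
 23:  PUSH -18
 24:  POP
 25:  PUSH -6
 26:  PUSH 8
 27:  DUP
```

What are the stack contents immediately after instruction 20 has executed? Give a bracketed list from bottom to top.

PUSH -4 : -4
POP     : (empty)
PUSH 0  : 0
NEG     : 0
PUSH 11 : 0 11
SUB     : -11
PUSH -1 : -11 -1
MUL     : 11
PUSH 9  : 11 9
OVER    : 11 9 11
ADD     : 11 20
ADD     : 31
PUSH -8 : 31 -8
DIV     : -3
DUP     : -3 -3
SWAP    : -3 -3
ADD     : -6
PUSH -1 : -6 -1
PUSH -5 : -6 -1 -5
POP     : -6 -1

[-6, -1]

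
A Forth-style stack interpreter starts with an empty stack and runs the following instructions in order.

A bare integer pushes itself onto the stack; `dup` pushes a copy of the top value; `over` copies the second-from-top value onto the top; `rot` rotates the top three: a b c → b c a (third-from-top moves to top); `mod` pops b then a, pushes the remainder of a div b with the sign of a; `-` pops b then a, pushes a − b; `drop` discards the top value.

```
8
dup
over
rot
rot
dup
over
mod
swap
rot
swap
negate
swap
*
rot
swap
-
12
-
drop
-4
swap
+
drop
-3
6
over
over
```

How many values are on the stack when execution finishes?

4

8      → 8
dup    → 8 8
over   → 8 8 8
rot    → 8 8 8
rot    → 8 8 8
dup    → 8 8 8 8
over   → 8 8 8 8 8
mod    → 8 8 8 0
swap   → 8 8 0 8
rot    → 8 0 8 8
swap   → 8 0 8 8
negate → 8 0 8 -8
swap   → 8 0 -8 8
*      → 8 0 -64
rot    → 0 -64 8
swap   → 0 8 -64
-      → 0 72
12     → 0 72 12
-      → 0 60
drop   → 0
-4     → 0 -4
swap   → -4 0
+      → -4
drop   → (empty)
-3     → -3
6      → -3 6
over   → -3 6 -3
over   → -3 6 -3 6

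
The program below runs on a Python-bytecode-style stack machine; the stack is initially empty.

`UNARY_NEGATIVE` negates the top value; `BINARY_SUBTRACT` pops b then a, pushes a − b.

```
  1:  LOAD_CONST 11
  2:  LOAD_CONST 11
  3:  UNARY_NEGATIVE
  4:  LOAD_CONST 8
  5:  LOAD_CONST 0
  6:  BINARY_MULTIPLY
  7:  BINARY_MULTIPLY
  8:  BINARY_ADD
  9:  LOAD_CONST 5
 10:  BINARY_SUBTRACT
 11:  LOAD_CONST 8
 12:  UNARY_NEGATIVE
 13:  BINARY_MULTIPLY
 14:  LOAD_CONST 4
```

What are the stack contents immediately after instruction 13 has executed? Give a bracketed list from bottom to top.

[-48]

LOAD_CONST 11   -> 11
LOAD_CONST 11   -> 11 11
UNARY_NEGATIVE  -> 11 -11
LOAD_CONST 8    -> 11 -11 8
LOAD_CONST 0    -> 11 -11 8 0
BINARY_MULTIPLY -> 11 -11 0
BINARY_MULTIPLY -> 11 0
BINARY_ADD      -> 11
LOAD_CONST 5    -> 11 5
BINARY_SUBTRACT -> 6
LOAD_CONST 8    -> 6 8
UNARY_NEGATIVE  -> 6 -8
BINARY_MULTIPLY -> -48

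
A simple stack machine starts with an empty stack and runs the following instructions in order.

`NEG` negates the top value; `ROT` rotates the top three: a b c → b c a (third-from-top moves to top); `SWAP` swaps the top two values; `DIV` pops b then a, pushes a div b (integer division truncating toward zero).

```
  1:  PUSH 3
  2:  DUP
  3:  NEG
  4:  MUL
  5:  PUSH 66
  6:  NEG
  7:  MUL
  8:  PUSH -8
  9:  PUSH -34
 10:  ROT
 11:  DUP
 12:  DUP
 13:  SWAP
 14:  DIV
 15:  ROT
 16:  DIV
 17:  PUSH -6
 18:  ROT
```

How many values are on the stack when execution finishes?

4

PUSH 3   : 3
DUP      : 3 3
NEG      : 3 -3
MUL      : -9
PUSH 66  : -9 66
NEG      : -9 -66
MUL      : 594
PUSH -8  : 594 -8
PUSH -34 : 594 -8 -34
ROT      : -8 -34 594
DUP      : -8 -34 594 594
DUP      : -8 -34 594 594 594
SWAP     : -8 -34 594 594 594
DIV      : -8 -34 594 1
ROT      : -8 594 1 -34
DIV      : -8 594 0
PUSH -6  : -8 594 0 -6
ROT      : -8 0 -6 594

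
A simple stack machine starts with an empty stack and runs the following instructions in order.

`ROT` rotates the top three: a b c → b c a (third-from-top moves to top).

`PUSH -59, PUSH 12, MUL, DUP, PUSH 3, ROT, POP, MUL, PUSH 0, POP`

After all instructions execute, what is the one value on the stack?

-2124

PUSH -59  [-59]
PUSH 12   [-59, 12]
MUL       [-708]
DUP       [-708, -708]
PUSH 3    [-708, -708, 3]
ROT       [-708, 3, -708]
POP       [-708, 3]
MUL       [-2124]
PUSH 0    [-2124, 0]
POP       [-2124]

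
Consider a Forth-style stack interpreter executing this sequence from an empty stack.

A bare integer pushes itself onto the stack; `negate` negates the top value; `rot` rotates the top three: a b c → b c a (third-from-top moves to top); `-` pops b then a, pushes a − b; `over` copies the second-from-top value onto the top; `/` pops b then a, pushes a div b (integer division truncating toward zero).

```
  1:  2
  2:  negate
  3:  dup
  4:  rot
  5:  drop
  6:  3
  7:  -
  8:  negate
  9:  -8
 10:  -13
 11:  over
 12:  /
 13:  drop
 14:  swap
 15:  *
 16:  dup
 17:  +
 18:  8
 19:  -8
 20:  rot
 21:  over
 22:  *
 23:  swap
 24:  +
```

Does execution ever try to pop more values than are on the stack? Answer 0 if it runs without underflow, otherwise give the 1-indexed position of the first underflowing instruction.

4

2      → 2
negate → -2
dup    → -2 -2
rot  — needs 3 operands, stack has 2 → underflow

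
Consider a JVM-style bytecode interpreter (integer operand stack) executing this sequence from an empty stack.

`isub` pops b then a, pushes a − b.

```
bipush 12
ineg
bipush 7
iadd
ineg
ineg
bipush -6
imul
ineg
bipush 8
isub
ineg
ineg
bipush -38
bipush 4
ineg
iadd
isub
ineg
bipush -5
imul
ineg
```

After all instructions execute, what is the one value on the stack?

bipush 12   12
ineg        -12
bipush 7    -12 7
iadd        -5
ineg        5
ineg        -5
bipush -6   -5 -6
imul        30
ineg        -30
bipush 8    -30 8
isub        -38
ineg        38
ineg        -38
bipush -38  -38 -38
bipush 4    -38 -38 4
ineg        -38 -38 -4
iadd        -38 -42
isub        4
ineg        -4
bipush -5   -4 -5
imul        20
ineg        -20

-20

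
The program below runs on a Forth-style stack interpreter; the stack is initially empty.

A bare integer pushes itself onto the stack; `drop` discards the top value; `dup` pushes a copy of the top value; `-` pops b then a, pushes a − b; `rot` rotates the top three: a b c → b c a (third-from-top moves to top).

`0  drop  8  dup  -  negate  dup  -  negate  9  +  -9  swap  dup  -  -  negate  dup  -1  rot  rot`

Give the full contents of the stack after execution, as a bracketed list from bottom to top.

[-1, 9, 9]

0      : [0]
drop   : []
8      : [8]
dup    : [8, 8]
-      : [0]
negate : [0]
dup    : [0, 0]
-      : [0]
negate : [0]
9      : [0, 9]
+      : [9]
-9     : [9, -9]
swap   : [-9, 9]
dup    : [-9, 9, 9]
-      : [-9, 0]
-      : [-9]
negate : [9]
dup    : [9, 9]
-1     : [9, 9, -1]
rot    : [9, -1, 9]
rot    : [-1, 9, 9]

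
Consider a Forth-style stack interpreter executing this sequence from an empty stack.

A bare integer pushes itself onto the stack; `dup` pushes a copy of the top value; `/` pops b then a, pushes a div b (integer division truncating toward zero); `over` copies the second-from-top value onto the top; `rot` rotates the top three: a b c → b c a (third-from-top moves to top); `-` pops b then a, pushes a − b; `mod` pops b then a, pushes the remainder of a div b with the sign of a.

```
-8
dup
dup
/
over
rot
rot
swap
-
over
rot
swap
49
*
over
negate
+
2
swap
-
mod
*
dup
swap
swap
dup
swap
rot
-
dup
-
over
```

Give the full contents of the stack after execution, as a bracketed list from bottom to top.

-8      [-8]
dup     [-8, -8]
dup     [-8, -8, -8]
/       [-8, 1]
over    [-8, 1, -8]
rot     [1, -8, -8]
rot     [-8, -8, 1]
swap    [-8, 1, -8]
-       [-8, 9]
over    [-8, 9, -8]
rot     [9, -8, -8]
swap    [9, -8, -8]
49      [9, -8, -8, 49]
*       [9, -8, -392]
over    [9, -8, -392, -8]
negate  [9, -8, -392, 8]
+       [9, -8, -384]
2       [9, -8, -384, 2]
swap    [9, -8, 2, -384]
-       [9, -8, 386]
mod     [9, -8]
*       [-72]
dup     [-72, -72]
swap    [-72, -72]
swap    [-72, -72]
dup     [-72, -72, -72]
swap    [-72, -72, -72]
rot     [-72, -72, -72]
-       [-72, 0]
dup     [-72, 0, 0]
-       [-72, 0]
over    [-72, 0, -72]

[-72, 0, -72]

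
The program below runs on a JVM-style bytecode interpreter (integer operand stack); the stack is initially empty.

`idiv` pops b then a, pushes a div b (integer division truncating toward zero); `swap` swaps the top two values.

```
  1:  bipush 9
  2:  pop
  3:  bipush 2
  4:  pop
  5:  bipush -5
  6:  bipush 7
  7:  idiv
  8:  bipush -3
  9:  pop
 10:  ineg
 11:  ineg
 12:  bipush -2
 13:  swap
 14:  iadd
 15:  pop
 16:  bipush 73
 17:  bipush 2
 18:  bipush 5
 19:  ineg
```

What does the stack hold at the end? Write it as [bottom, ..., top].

[73, 2, -5]

bipush 9  : [9]
pop       : []
bipush 2  : [2]
pop       : []
bipush -5 : [-5]
bipush 7  : [-5, 7]
idiv      : [0]
bipush -3 : [0, -3]
pop       : [0]
ineg      : [0]
ineg      : [0]
bipush -2 : [0, -2]
swap      : [-2, 0]
iadd      : [-2]
pop       : []
bipush 73 : [73]
bipush 2  : [73, 2]
bipush 5  : [73, 2, 5]
ineg      : [73, 2, -5]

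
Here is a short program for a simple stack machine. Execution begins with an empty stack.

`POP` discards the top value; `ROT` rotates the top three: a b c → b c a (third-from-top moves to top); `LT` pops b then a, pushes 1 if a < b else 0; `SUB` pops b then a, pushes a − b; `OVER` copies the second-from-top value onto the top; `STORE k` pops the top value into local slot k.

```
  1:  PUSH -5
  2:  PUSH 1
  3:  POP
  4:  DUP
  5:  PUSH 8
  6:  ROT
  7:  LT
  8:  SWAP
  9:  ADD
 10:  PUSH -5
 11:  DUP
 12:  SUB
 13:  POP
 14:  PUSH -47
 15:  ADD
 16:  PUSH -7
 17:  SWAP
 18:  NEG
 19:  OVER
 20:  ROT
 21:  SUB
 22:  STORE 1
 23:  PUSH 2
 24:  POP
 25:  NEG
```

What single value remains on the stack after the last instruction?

-52

PUSH -5  : -5
PUSH 1   : -5 1
POP      : -5
DUP      : -5 -5
PUSH 8   : -5 -5 8
ROT      : -5 8 -5
LT       : -5 0
SWAP     : 0 -5
ADD      : -5
PUSH -5  : -5 -5
DUP      : -5 -5 -5
SUB      : -5 0
POP      : -5
PUSH -47 : -5 -47
ADD      : -52
PUSH -7  : -52 -7
SWAP     : -7 -52
NEG      : -7 52
OVER     : -7 52 -7
ROT      : 52 -7 -7
SUB      : 52 0
STORE 1  : 52
PUSH 2   : 52 2
POP      : 52
NEG      : -52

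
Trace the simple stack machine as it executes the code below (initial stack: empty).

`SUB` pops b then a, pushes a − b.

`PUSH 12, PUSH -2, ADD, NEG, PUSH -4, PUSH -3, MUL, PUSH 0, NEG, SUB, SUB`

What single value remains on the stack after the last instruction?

-22

PUSH 12  [12]
PUSH -2  [12, -2]
ADD      [10]
NEG      [-10]
PUSH -4  [-10, -4]
PUSH -3  [-10, -4, -3]
MUL      [-10, 12]
PUSH 0   [-10, 12, 0]
NEG      [-10, 12, 0]
SUB      [-10, 12]
SUB      [-22]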